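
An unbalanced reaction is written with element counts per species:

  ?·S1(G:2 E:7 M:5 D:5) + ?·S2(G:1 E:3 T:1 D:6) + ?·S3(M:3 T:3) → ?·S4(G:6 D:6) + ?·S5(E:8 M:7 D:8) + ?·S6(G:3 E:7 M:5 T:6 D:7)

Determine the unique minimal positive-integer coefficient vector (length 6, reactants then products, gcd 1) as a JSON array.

Coefficients: [6, 6, 6, 1, 4, 4]

G: 6·2+6·1+6·0 = 18 | 1·6+4·0+4·3 = 18
E: 6·7+6·3+6·0 = 60 | 1·0+4·8+4·7 = 60
M: 6·5+6·0+6·3 = 48 | 1·0+4·7+4·5 = 48
T: 6·0+6·1+6·3 = 24 | 1·0+4·0+4·6 = 24
D: 6·5+6·6+6·0 = 66 | 1·6+4·8+4·7 = 66
gcd(6,6,6,1,4,4) = 1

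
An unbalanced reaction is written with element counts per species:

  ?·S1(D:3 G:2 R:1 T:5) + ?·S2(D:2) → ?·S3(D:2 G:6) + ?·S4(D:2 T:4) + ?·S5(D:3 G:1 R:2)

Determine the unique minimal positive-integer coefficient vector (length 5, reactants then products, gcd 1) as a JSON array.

Coefficients: [4, 3, 1, 5, 2]

D: 4·3+3·2 = 18 | 1·2+5·2+2·3 = 18
G: 4·2+3·0 = 8 | 1·6+5·0+2·1 = 8
R: 4·1+3·0 = 4 | 1·0+5·0+2·2 = 4
T: 4·5+3·0 = 20 | 1·0+5·4+2·0 = 20
gcd(4,3,1,5,2) = 1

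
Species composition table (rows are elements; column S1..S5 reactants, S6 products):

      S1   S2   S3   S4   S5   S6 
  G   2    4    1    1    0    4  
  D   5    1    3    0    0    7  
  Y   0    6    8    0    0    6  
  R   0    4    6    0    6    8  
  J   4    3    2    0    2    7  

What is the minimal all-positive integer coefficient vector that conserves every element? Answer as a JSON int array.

G: 5·2+1·4+3·1+3·1+3·0 = 20 | 5·4 = 20
D: 5·5+1·1+3·3+3·0+3·0 = 35 | 5·7 = 35
Y: 5·0+1·6+3·8+3·0+3·0 = 30 | 5·6 = 30
R: 5·0+1·4+3·6+3·0+3·6 = 40 | 5·8 = 40
J: 5·4+1·3+3·2+3·0+3·2 = 35 | 5·7 = 35
gcd(5,1,3,3,3,5) = 1

Coefficients: [5, 1, 3, 3, 3, 5]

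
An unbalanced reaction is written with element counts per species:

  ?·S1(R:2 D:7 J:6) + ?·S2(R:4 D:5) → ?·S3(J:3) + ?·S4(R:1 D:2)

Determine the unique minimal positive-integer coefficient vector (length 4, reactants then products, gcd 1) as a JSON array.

Coefficients: [1, 1, 2, 6]

R: 1·2+1·4 = 6 | 2·0+6·1 = 6
D: 1·7+1·5 = 12 | 2·0+6·2 = 12
J: 1·6+1·0 = 6 | 2·3+6·0 = 6
gcd(1,1,2,6) = 1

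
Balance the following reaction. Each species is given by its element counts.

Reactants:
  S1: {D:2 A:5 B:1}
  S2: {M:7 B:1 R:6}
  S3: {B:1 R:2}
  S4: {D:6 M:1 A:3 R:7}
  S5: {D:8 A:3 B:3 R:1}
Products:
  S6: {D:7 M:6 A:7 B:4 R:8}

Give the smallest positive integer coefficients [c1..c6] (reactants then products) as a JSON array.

Coefficients: [6, 5, 4, 1, 3, 6]

D: 6·2+5·0+4·0+1·6+3·8 = 42 | 6·7 = 42
M: 6·0+5·7+4·0+1·1+3·0 = 36 | 6·6 = 36
A: 6·5+5·0+4·0+1·3+3·3 = 42 | 6·7 = 42
B: 6·1+5·1+4·1+1·0+3·3 = 24 | 6·4 = 24
R: 6·0+5·6+4·2+1·7+3·1 = 48 | 6·8 = 48
gcd(6,5,4,1,3,6) = 1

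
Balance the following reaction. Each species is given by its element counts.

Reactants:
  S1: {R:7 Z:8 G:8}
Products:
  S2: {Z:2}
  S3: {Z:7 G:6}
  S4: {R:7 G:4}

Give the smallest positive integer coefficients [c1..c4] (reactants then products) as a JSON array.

Coefficients: [3, 5, 2, 3]

R: 3·7 = 21 | 5·0+2·0+3·7 = 21
Z: 3·8 = 24 | 5·2+2·7+3·0 = 24
G: 3·8 = 24 | 5·0+2·6+3·4 = 24
gcd(3,5,2,3) = 1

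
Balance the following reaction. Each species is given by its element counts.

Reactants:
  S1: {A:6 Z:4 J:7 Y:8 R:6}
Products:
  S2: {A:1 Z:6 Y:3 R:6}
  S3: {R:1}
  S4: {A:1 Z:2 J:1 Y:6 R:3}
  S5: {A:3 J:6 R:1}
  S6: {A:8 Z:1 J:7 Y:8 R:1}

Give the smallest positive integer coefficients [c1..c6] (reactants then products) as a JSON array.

Coefficients: [5, 2, 4, 3, 3, 2]

A: 5·6 = 30 | 2·1+4·0+3·1+3·3+2·8 = 30
Z: 5·4 = 20 | 2·6+4·0+3·2+3·0+2·1 = 20
J: 5·7 = 35 | 2·0+4·0+3·1+3·6+2·7 = 35
Y: 5·8 = 40 | 2·3+4·0+3·6+3·0+2·8 = 40
R: 5·6 = 30 | 2·6+4·1+3·3+3·1+2·1 = 30
gcd(5,2,4,3,3,2) = 1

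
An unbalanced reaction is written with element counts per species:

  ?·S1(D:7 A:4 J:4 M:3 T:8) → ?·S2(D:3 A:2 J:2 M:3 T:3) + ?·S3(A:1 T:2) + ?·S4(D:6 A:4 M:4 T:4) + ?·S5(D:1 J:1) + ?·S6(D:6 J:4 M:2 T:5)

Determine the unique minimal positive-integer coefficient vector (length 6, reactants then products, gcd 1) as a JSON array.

D: 3·7 = 21 | 1·3+6·0+1·6+6·1+1·6 = 21
A: 3·4 = 12 | 1·2+6·1+1·4+6·0+1·0 = 12
J: 3·4 = 12 | 1·2+6·0+1·0+6·1+1·4 = 12
M: 3·3 = 9 | 1·3+6·0+1·4+6·0+1·2 = 9
T: 3·8 = 24 | 1·3+6·2+1·4+6·0+1·5 = 24
gcd(3,1,6,1,6,1) = 1

Coefficients: [3, 1, 6, 1, 6, 1]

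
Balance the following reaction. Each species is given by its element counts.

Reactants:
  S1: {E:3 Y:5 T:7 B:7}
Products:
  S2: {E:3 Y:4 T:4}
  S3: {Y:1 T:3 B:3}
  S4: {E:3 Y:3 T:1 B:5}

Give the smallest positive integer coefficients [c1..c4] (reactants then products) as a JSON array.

E: 2·3 = 6 | 1·3+3·0+1·3 = 6
Y: 2·5 = 10 | 1·4+3·1+1·3 = 10
T: 2·7 = 14 | 1·4+3·3+1·1 = 14
B: 2·7 = 14 | 1·0+3·3+1·5 = 14
gcd(2,1,3,1) = 1

Coefficients: [2, 1, 3, 1]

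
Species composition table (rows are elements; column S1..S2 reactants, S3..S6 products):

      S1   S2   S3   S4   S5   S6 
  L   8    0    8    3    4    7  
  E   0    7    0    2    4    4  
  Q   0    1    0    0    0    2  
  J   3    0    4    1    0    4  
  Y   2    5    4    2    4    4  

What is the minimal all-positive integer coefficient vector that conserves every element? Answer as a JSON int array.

Coefficients: [6, 4, 1, 6, 2, 2]

L: 6·8+4·0 = 48 | 1·8+6·3+2·4+2·7 = 48
E: 6·0+4·7 = 28 | 1·0+6·2+2·4+2·4 = 28
Q: 6·0+4·1 = 4 | 1·0+6·0+2·0+2·2 = 4
J: 6·3+4·0 = 18 | 1·4+6·1+2·0+2·4 = 18
Y: 6·2+4·5 = 32 | 1·4+6·2+2·4+2·4 = 32
gcd(6,4,1,6,2,2) = 1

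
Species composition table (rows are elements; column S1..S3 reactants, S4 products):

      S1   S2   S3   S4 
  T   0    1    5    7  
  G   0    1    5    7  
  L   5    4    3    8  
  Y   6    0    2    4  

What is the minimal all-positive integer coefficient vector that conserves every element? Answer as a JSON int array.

Coefficients: [1, 3, 5, 4]

T: 1·0+3·1+5·5 = 28 | 4·7 = 28
G: 1·0+3·1+5·5 = 28 | 4·7 = 28
L: 1·5+3·4+5·3 = 32 | 4·8 = 32
Y: 1·6+3·0+5·2 = 16 | 4·4 = 16
gcd(1,3,5,4) = 1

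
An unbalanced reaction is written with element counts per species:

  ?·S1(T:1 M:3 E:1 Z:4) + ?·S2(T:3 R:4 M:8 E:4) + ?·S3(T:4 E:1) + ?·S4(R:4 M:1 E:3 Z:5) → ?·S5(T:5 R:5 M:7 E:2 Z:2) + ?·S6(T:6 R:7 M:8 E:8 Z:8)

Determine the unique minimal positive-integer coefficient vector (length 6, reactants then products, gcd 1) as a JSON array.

Coefficients: [3, 4, 5, 6, 1, 5]

T: 3·1+4·3+5·4+6·0 = 35 | 1·5+5·6 = 35
R: 3·0+4·4+5·0+6·4 = 40 | 1·5+5·7 = 40
M: 3·3+4·8+5·0+6·1 = 47 | 1·7+5·8 = 47
E: 3·1+4·4+5·1+6·3 = 42 | 1·2+5·8 = 42
Z: 3·4+4·0+5·0+6·5 = 42 | 1·2+5·8 = 42
gcd(3,4,5,6,1,5) = 1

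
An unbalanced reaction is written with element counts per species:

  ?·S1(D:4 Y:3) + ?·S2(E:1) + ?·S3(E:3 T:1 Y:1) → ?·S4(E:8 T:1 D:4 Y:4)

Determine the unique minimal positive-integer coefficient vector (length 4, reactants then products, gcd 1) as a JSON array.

E: 1·0+5·1+1·3 = 8 | 1·8 = 8
T: 1·0+5·0+1·1 = 1 | 1·1 = 1
D: 1·4+5·0+1·0 = 4 | 1·4 = 4
Y: 1·3+5·0+1·1 = 4 | 1·4 = 4
gcd(1,5,1,1) = 1

Coefficients: [1, 5, 1, 1]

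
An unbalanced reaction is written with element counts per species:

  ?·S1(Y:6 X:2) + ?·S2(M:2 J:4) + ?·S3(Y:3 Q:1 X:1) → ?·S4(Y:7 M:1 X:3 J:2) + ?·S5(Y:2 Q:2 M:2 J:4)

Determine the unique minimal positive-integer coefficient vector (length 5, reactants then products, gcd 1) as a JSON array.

Y: 1·6+3·0+4·3 = 18 | 2·7+2·2 = 18
Q: 1·0+3·0+4·1 = 4 | 2·0+2·2 = 4
M: 1·0+3·2+4·0 = 6 | 2·1+2·2 = 6
X: 1·2+3·0+4·1 = 6 | 2·3+2·0 = 6
J: 1·0+3·4+4·0 = 12 | 2·2+2·4 = 12
gcd(1,3,4,2,2) = 1

Coefficients: [1, 3, 4, 2, 2]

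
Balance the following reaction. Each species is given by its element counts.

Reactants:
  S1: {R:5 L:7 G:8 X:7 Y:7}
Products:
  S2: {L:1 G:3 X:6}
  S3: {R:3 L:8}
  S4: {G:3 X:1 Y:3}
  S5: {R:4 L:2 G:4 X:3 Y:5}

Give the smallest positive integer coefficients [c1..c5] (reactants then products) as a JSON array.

Coefficients: [5, 3, 3, 5, 4]

R: 5·5 = 25 | 3·0+3·3+5·0+4·4 = 25
L: 5·7 = 35 | 3·1+3·8+5·0+4·2 = 35
G: 5·8 = 40 | 3·3+3·0+5·3+4·4 = 40
X: 5·7 = 35 | 3·6+3·0+5·1+4·3 = 35
Y: 5·7 = 35 | 3·0+3·0+5·3+4·5 = 35
gcd(5,3,3,5,4) = 1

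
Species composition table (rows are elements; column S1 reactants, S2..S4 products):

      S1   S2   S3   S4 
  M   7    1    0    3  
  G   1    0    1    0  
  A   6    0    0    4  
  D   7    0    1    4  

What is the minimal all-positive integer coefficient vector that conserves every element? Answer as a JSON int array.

Coefficients: [2, 5, 2, 3]

M: 2·7 = 14 | 5·1+2·0+3·3 = 14
G: 2·1 = 2 | 5·0+2·1+3·0 = 2
A: 2·6 = 12 | 5·0+2·0+3·4 = 12
D: 2·7 = 14 | 5·0+2·1+3·4 = 14
gcd(2,5,2,3) = 1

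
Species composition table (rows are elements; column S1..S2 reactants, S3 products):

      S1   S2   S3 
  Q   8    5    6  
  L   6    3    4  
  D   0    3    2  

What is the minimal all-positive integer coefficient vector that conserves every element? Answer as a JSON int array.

Q: 1·8+2·5 = 18 | 3·6 = 18
L: 1·6+2·3 = 12 | 3·4 = 12
D: 1·0+2·3 = 6 | 3·2 = 6
gcd(1,2,3) = 1

Coefficients: [1, 2, 3]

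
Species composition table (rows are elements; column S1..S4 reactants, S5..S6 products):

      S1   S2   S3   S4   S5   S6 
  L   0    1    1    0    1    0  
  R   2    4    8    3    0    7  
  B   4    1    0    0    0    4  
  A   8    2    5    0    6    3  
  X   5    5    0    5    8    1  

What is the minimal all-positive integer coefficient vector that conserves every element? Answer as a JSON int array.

Coefficients: [4, 4, 1, 1, 5, 5]

L: 4·0+4·1+1·1+1·0 = 5 | 5·1+5·0 = 5
R: 4·2+4·4+1·8+1·3 = 35 | 5·0+5·7 = 35
B: 4·4+4·1+1·0+1·0 = 20 | 5·0+5·4 = 20
A: 4·8+4·2+1·5+1·0 = 45 | 5·6+5·3 = 45
X: 4·5+4·5+1·0+1·5 = 45 | 5·8+5·1 = 45
gcd(4,4,1,1,5,5) = 1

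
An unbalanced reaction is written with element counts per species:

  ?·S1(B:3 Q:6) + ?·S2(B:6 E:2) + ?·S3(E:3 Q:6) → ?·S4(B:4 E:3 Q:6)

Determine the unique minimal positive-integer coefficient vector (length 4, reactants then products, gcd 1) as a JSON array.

Coefficients: [2, 3, 4, 6]

B: 2·3+3·6+4·0 = 24 | 6·4 = 24
E: 2·0+3·2+4·3 = 18 | 6·3 = 18
Q: 2·6+3·0+4·6 = 36 | 6·6 = 36
gcd(2,3,4,6) = 1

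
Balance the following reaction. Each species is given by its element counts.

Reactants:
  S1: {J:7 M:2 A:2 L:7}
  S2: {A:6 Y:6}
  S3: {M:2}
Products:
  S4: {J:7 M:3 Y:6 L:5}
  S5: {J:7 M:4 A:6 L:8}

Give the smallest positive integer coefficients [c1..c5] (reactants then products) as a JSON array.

Coefficients: [6, 2, 5, 2, 4]

J: 6·7+2·0+5·0 = 42 | 2·7+4·7 = 42
M: 6·2+2·0+5·2 = 22 | 2·3+4·4 = 22
A: 6·2+2·6+5·0 = 24 | 2·0+4·6 = 24
Y: 6·0+2·6+5·0 = 12 | 2·6+4·0 = 12
L: 6·7+2·0+5·0 = 42 | 2·5+4·8 = 42
gcd(6,2,5,2,4) = 1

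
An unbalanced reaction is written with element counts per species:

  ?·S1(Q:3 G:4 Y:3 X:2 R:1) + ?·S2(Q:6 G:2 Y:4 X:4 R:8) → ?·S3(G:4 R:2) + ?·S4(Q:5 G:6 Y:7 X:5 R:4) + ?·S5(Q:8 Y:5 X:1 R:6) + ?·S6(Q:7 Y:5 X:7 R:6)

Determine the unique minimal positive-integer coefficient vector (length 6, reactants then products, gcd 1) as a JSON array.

Coefficients: [4, 5, 5, 1, 2, 3]

Q: 4·3+5·6 = 42 | 5·0+1·5+2·8+3·7 = 42
G: 4·4+5·2 = 26 | 5·4+1·6+2·0+3·0 = 26
Y: 4·3+5·4 = 32 | 5·0+1·7+2·5+3·5 = 32
X: 4·2+5·4 = 28 | 5·0+1·5+2·1+3·7 = 28
R: 4·1+5·8 = 44 | 5·2+1·4+2·6+3·6 = 44
gcd(4,5,5,1,2,3) = 1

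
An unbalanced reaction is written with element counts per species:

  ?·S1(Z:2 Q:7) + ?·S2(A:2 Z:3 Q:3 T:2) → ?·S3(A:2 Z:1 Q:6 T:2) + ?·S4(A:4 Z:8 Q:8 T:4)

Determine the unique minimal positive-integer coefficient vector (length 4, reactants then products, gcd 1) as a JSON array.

A: 1·0+5·2 = 10 | 1·2+2·4 = 10
Z: 1·2+5·3 = 17 | 1·1+2·8 = 17
Q: 1·7+5·3 = 22 | 1·6+2·8 = 22
T: 1·0+5·2 = 10 | 1·2+2·4 = 10
gcd(1,5,1,2) = 1

Coefficients: [1, 5, 1, 2]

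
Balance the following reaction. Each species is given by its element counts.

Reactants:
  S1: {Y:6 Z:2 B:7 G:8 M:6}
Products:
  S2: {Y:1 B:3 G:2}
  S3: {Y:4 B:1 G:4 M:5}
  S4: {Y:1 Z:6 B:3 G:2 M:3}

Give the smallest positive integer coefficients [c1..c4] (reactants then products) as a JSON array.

Y: 3·6 = 18 | 5·1+3·4+1·1 = 18
Z: 3·2 = 6 | 5·0+3·0+1·6 = 6
B: 3·7 = 21 | 5·3+3·1+1·3 = 21
G: 3·8 = 24 | 5·2+3·4+1·2 = 24
M: 3·6 = 18 | 5·0+3·5+1·3 = 18
gcd(3,5,3,1) = 1

Coefficients: [3, 5, 3, 1]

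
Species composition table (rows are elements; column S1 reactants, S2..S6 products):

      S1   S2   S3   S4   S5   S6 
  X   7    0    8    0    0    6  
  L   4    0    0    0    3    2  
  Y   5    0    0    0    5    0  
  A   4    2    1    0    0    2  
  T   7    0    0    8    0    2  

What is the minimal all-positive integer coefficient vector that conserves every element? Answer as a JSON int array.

Coefficients: [4, 5, 2, 3, 4, 2]

X: 4·7 = 28 | 5·0+2·8+3·0+4·0+2·6 = 28
L: 4·4 = 16 | 5·0+2·0+3·0+4·3+2·2 = 16
Y: 4·5 = 20 | 5·0+2·0+3·0+4·5+2·0 = 20
A: 4·4 = 16 | 5·2+2·1+3·0+4·0+2·2 = 16
T: 4·7 = 28 | 5·0+2·0+3·8+4·0+2·2 = 28
gcd(4,5,2,3,4,2) = 1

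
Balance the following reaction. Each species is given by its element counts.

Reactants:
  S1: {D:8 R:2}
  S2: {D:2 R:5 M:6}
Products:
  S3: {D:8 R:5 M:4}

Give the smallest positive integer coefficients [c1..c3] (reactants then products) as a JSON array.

D: 5·8+4·2 = 48 | 6·8 = 48
R: 5·2+4·5 = 30 | 6·5 = 30
M: 5·0+4·6 = 24 | 6·4 = 24
gcd(5,4,6) = 1

Coefficients: [5, 4, 6]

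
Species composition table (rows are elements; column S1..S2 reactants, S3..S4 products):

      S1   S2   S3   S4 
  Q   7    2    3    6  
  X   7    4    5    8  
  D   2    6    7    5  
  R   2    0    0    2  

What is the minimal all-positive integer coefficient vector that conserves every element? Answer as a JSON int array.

Coefficients: [1, 4, 3, 1]

Q: 1·7+4·2 = 15 | 3·3+1·6 = 15
X: 1·7+4·4 = 23 | 3·5+1·8 = 23
D: 1·2+4·6 = 26 | 3·7+1·5 = 26
R: 1·2+4·0 = 2 | 3·0+1·2 = 2
gcd(1,4,3,1) = 1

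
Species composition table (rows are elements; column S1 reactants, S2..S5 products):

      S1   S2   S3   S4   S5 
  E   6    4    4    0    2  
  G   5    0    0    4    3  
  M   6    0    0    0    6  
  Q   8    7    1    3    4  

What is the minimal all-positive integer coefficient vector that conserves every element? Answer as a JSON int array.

Coefficients: [4, 1, 3, 2, 4]

E: 4·6 = 24 | 1·4+3·4+2·0+4·2 = 24
G: 4·5 = 20 | 1·0+3·0+2·4+4·3 = 20
M: 4·6 = 24 | 1·0+3·0+2·0+4·6 = 24
Q: 4·8 = 32 | 1·7+3·1+2·3+4·4 = 32
gcd(4,1,3,2,4) = 1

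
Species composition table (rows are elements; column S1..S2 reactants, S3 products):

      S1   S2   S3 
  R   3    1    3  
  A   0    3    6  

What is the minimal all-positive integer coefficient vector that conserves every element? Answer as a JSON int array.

R: 1·3+6·1 = 9 | 3·3 = 9
A: 1·0+6·3 = 18 | 3·6 = 18
gcd(1,6,3) = 1

Coefficients: [1, 6, 3]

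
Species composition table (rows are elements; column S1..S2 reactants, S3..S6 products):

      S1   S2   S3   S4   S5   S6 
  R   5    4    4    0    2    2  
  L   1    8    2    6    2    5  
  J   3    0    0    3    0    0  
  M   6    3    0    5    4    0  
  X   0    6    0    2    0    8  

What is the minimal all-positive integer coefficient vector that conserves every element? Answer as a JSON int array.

Coefficients: [2, 6, 4, 2, 5, 4]

R: 2·5+6·4 = 34 | 4·4+2·0+5·2+4·2 = 34
L: 2·1+6·8 = 50 | 4·2+2·6+5·2+4·5 = 50
J: 2·3+6·0 = 6 | 4·0+2·3+5·0+4·0 = 6
M: 2·6+6·3 = 30 | 4·0+2·5+5·4+4·0 = 30
X: 2·0+6·6 = 36 | 4·0+2·2+5·0+4·8 = 36
gcd(2,6,4,2,5,4) = 1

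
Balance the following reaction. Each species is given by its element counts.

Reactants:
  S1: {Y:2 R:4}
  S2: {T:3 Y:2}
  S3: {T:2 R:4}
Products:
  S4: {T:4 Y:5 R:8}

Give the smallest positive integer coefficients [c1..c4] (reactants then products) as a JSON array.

T: 3·0+2·3+1·2 = 8 | 2·4 = 8
Y: 3·2+2·2+1·0 = 10 | 2·5 = 10
R: 3·4+2·0+1·4 = 16 | 2·8 = 16
gcd(3,2,1,2) = 1

Coefficients: [3, 2, 1, 2]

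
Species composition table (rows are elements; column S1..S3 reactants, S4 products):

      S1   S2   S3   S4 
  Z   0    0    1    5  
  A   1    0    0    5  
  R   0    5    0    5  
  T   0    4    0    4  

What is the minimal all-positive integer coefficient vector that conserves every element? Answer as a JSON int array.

Coefficients: [5, 1, 5, 1]

Z: 5·0+1·0+5·1 = 5 | 1·5 = 5
A: 5·1+1·0+5·0 = 5 | 1·5 = 5
R: 5·0+1·5+5·0 = 5 | 1·5 = 5
T: 5·0+1·4+5·0 = 4 | 1·4 = 4
gcd(5,1,5,1) = 1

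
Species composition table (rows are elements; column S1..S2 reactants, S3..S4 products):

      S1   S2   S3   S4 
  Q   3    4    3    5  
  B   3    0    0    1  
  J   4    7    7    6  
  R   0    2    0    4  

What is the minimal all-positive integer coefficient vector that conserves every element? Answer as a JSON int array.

Q: 1·3+6·4 = 27 | 4·3+3·5 = 27
B: 1·3+6·0 = 3 | 4·0+3·1 = 3
J: 1·4+6·7 = 46 | 4·7+3·6 = 46
R: 1·0+6·2 = 12 | 4·0+3·4 = 12
gcd(1,6,4,3) = 1

Coefficients: [1, 6, 4, 3]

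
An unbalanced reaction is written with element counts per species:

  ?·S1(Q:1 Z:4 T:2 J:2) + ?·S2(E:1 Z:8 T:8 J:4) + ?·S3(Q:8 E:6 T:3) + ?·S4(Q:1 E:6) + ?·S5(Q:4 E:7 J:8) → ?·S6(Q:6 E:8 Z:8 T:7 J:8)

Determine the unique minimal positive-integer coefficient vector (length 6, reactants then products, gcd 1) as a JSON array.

Q: 6·1+3·0+2·8+2·1+3·4 = 36 | 6·6 = 36
E: 6·0+3·1+2·6+2·6+3·7 = 48 | 6·8 = 48
Z: 6·4+3·8+2·0+2·0+3·0 = 48 | 6·8 = 48
T: 6·2+3·8+2·3+2·0+3·0 = 42 | 6·7 = 42
J: 6·2+3·4+2·0+2·0+3·8 = 48 | 6·8 = 48
gcd(6,3,2,2,3,6) = 1

Coefficients: [6, 3, 2, 2, 3, 6]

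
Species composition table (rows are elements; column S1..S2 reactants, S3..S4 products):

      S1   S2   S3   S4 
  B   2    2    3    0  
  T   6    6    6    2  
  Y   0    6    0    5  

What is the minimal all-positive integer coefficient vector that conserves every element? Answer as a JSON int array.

B: 1·2+5·2 = 12 | 4·3+6·0 = 12
T: 1·6+5·6 = 36 | 4·6+6·2 = 36
Y: 1·0+5·6 = 30 | 4·0+6·5 = 30
gcd(1,5,4,6) = 1

Coefficients: [1, 5, 4, 6]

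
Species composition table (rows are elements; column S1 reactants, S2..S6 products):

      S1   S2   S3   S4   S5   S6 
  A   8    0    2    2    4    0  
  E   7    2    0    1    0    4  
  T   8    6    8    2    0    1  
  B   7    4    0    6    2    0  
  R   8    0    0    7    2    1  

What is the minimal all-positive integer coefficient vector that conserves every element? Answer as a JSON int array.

A: 4·8 = 32 | 1·0+2·2+2·2+6·4+6·0 = 32
E: 4·7 = 28 | 1·2+2·0+2·1+6·0+6·4 = 28
T: 4·8 = 32 | 1·6+2·8+2·2+6·0+6·1 = 32
B: 4·7 = 28 | 1·4+2·0+2·6+6·2+6·0 = 28
R: 4·8 = 32 | 1·0+2·0+2·7+6·2+6·1 = 32
gcd(4,1,2,2,6,6) = 1

Coefficients: [4, 1, 2, 2, 6, 6]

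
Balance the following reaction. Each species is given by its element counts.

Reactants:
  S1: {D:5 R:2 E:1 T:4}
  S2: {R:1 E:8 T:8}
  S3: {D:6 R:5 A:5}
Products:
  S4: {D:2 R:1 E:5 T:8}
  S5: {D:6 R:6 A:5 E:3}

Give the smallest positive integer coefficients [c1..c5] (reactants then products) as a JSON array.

Coefficients: [2, 4, 3, 5, 3]

D: 2·5+4·0+3·6 = 28 | 5·2+3·6 = 28
R: 2·2+4·1+3·5 = 23 | 5·1+3·6 = 23
A: 2·0+4·0+3·5 = 15 | 5·0+3·5 = 15
E: 2·1+4·8+3·0 = 34 | 5·5+3·3 = 34
T: 2·4+4·8+3·0 = 40 | 5·8+3·0 = 40
gcd(2,4,3,5,3) = 1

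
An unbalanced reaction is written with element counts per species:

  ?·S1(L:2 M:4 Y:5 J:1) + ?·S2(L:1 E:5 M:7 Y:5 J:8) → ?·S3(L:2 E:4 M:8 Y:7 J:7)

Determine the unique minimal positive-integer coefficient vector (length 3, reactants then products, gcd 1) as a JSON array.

Coefficients: [3, 4, 5]

L: 3·2+4·1 = 10 | 5·2 = 10
E: 3·0+4·5 = 20 | 5·4 = 20
M: 3·4+4·7 = 40 | 5·8 = 40
Y: 3·5+4·5 = 35 | 5·7 = 35
J: 3·1+4·8 = 35 | 5·7 = 35
gcd(3,4,5) = 1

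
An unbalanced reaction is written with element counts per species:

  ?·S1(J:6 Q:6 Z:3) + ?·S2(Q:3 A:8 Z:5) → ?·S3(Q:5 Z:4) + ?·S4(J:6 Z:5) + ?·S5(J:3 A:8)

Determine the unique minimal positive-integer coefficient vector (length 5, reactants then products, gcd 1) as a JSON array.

Coefficients: [3, 4, 6, 1, 4]

J: 3·6+4·0 = 18 | 6·0+1·6+4·3 = 18
Q: 3·6+4·3 = 30 | 6·5+1·0+4·0 = 30
A: 3·0+4·8 = 32 | 6·0+1·0+4·8 = 32
Z: 3·3+4·5 = 29 | 6·4+1·5+4·0 = 29
gcd(3,4,6,1,4) = 1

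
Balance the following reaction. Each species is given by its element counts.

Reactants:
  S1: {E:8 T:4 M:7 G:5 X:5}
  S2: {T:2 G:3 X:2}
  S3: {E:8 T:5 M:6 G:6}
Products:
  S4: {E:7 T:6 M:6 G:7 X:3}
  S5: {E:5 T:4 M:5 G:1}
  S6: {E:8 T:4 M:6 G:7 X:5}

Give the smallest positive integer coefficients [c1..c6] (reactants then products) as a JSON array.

E: 5·8+5·0+4·8 = 72 | 5·7+1·5+4·8 = 72
T: 5·4+5·2+4·5 = 50 | 5·6+1·4+4·4 = 50
M: 5·7+5·0+4·6 = 59 | 5·6+1·5+4·6 = 59
G: 5·5+5·3+4·6 = 64 | 5·7+1·1+4·7 = 64
X: 5·5+5·2+4·0 = 35 | 5·3+1·0+4·5 = 35
gcd(5,5,4,5,1,4) = 1

Coefficients: [5, 5, 4, 5, 1, 4]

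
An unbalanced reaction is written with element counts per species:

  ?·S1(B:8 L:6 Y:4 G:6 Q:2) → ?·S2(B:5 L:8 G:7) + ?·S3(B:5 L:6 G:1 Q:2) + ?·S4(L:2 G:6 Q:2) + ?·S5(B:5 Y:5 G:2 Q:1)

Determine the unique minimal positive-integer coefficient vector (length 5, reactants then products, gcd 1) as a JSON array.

B: 5·8 = 40 | 2·5+2·5+1·0+4·5 = 40
L: 5·6 = 30 | 2·8+2·6+1·2+4·0 = 30
Y: 5·4 = 20 | 2·0+2·0+1·0+4·5 = 20
G: 5·6 = 30 | 2·7+2·1+1·6+4·2 = 30
Q: 5·2 = 10 | 2·0+2·2+1·2+4·1 = 10
gcd(5,2,2,1,4) = 1

Coefficients: [5, 2, 2, 1, 4]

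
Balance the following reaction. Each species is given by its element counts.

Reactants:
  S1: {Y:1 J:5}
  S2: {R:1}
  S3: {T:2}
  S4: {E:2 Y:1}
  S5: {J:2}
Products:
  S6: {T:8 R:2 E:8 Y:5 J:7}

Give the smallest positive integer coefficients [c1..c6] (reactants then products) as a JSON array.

T: 1·0+2·0+4·2+4·0+1·0 = 8 | 1·8 = 8
R: 1·0+2·1+4·0+4·0+1·0 = 2 | 1·2 = 2
E: 1·0+2·0+4·0+4·2+1·0 = 8 | 1·8 = 8
Y: 1·1+2·0+4·0+4·1+1·0 = 5 | 1·5 = 5
J: 1·5+2·0+4·0+4·0+1·2 = 7 | 1·7 = 7
gcd(1,2,4,4,1,1) = 1

Coefficients: [1, 2, 4, 4, 1, 1]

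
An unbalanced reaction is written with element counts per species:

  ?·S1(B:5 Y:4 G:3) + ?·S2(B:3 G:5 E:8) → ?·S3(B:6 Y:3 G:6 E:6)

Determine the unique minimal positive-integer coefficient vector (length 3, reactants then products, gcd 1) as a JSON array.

B: 3·5+3·3 = 24 | 4·6 = 24
Y: 3·4+3·0 = 12 | 4·3 = 12
G: 3·3+3·5 = 24 | 4·6 = 24
E: 3·0+3·8 = 24 | 4·6 = 24
gcd(3,3,4) = 1

Coefficients: [3, 3, 4]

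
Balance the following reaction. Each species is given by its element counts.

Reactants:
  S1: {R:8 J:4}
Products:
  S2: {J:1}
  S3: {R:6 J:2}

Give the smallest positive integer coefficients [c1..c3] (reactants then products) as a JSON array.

R: 3·8 = 24 | 4·0+4·6 = 24
J: 3·4 = 12 | 4·1+4·2 = 12
gcd(3,4,4) = 1

Coefficients: [3, 4, 4]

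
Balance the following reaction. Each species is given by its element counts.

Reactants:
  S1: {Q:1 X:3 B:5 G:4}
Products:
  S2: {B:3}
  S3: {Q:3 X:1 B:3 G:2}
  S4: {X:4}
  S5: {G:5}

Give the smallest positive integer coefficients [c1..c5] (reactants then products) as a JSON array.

Q: 3·1 = 3 | 4·0+1·3+2·0+2·0 = 3
X: 3·3 = 9 | 4·0+1·1+2·4+2·0 = 9
B: 3·5 = 15 | 4·3+1·3+2·0+2·0 = 15
G: 3·4 = 12 | 4·0+1·2+2·0+2·5 = 12
gcd(3,4,1,2,2) = 1

Coefficients: [3, 4, 1, 2, 2]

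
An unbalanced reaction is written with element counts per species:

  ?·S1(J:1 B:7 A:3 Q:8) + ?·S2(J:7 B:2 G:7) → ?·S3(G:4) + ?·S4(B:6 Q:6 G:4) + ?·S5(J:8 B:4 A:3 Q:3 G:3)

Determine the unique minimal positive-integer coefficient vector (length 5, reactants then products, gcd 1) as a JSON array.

J: 6·1+6·7 = 48 | 1·0+5·0+6·8 = 48
B: 6·7+6·2 = 54 | 1·0+5·6+6·4 = 54
A: 6·3+6·0 = 18 | 1·0+5·0+6·3 = 18
Q: 6·8+6·0 = 48 | 1·0+5·6+6·3 = 48
G: 6·0+6·7 = 42 | 1·4+5·4+6·3 = 42
gcd(6,6,1,5,6) = 1

Coefficients: [6, 6, 1, 5, 6]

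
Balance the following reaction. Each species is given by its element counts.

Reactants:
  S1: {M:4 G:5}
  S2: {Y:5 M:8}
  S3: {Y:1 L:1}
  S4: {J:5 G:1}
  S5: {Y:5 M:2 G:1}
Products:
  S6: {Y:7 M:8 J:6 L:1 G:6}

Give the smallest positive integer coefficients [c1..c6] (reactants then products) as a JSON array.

Coefficients: [4, 2, 5, 6, 4, 5]

Y: 4·0+2·5+5·1+6·0+4·5 = 35 | 5·7 = 35
M: 4·4+2·8+5·0+6·0+4·2 = 40 | 5·8 = 40
J: 4·0+2·0+5·0+6·5+4·0 = 30 | 5·6 = 30
L: 4·0+2·0+5·1+6·0+4·0 = 5 | 5·1 = 5
G: 4·5+2·0+5·0+6·1+4·1 = 30 | 5·6 = 30
gcd(4,2,5,6,4,5) = 1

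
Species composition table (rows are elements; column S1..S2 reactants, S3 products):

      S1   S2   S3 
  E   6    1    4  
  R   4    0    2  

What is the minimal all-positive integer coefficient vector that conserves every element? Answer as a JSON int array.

E: 1·6+2·1 = 8 | 2·4 = 8
R: 1·4+2·0 = 4 | 2·2 = 4
gcd(1,2,2) = 1

Coefficients: [1, 2, 2]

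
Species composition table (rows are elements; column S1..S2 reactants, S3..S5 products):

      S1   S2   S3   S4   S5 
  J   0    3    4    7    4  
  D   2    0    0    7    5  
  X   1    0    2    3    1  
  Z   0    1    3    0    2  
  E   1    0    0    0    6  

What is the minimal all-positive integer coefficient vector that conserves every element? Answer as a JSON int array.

Coefficients: [6, 5, 1, 1, 1]

J: 6·0+5·3 = 15 | 1·4+1·7+1·4 = 15
D: 6·2+5·0 = 12 | 1·0+1·7+1·5 = 12
X: 6·1+5·0 = 6 | 1·2+1·3+1·1 = 6
Z: 6·0+5·1 = 5 | 1·3+1·0+1·2 = 5
E: 6·1+5·0 = 6 | 1·0+1·0+1·6 = 6
gcd(6,5,1,1,1) = 1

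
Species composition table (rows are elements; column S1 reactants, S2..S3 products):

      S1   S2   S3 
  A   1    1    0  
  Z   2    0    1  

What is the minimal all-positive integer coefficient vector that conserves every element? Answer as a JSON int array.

Coefficients: [1, 1, 2]

A: 1·1 = 1 | 1·1+2·0 = 1
Z: 1·2 = 2 | 1·0+2·1 = 2
gcd(1,1,2) = 1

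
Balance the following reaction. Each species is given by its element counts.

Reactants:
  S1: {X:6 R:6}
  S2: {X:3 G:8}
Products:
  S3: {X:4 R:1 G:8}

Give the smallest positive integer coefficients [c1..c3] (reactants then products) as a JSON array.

Coefficients: [1, 6, 6]

X: 1·6+6·3 = 24 | 6·4 = 24
R: 1·6+6·0 = 6 | 6·1 = 6
G: 1·0+6·8 = 48 | 6·8 = 48
gcd(1,6,6) = 1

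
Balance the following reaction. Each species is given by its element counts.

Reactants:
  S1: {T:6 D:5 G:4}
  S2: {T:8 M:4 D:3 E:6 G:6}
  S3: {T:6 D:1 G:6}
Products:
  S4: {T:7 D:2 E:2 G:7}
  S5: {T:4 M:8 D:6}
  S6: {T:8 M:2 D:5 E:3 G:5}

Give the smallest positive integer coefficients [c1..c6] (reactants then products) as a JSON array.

Coefficients: [6, 5, 3, 6, 1, 6]

T: 6·6+5·8+3·6 = 94 | 6·7+1·4+6·8 = 94
M: 6·0+5·4+3·0 = 20 | 6·0+1·8+6·2 = 20
D: 6·5+5·3+3·1 = 48 | 6·2+1·6+6·5 = 48
E: 6·0+5·6+3·0 = 30 | 6·2+1·0+6·3 = 30
G: 6·4+5·6+3·6 = 72 | 6·7+1·0+6·5 = 72
gcd(6,5,3,6,1,6) = 1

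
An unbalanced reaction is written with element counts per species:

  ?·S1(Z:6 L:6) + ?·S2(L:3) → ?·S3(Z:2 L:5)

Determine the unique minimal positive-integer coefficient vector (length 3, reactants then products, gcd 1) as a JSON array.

Coefficients: [1, 3, 3]

Z: 1·6+3·0 = 6 | 3·2 = 6
L: 1·6+3·3 = 15 | 3·5 = 15
gcd(1,3,3) = 1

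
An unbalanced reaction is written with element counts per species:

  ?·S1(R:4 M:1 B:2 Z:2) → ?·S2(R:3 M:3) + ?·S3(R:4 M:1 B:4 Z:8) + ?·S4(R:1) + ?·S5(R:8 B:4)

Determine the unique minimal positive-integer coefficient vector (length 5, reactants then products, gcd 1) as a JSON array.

Coefficients: [4, 1, 1, 1, 1]

R: 4·4 = 16 | 1·3+1·4+1·1+1·8 = 16
M: 4·1 = 4 | 1·3+1·1+1·0+1·0 = 4
B: 4·2 = 8 | 1·0+1·4+1·0+1·4 = 8
Z: 4·2 = 8 | 1·0+1·8+1·0+1·0 = 8
gcd(4,1,1,1,1) = 1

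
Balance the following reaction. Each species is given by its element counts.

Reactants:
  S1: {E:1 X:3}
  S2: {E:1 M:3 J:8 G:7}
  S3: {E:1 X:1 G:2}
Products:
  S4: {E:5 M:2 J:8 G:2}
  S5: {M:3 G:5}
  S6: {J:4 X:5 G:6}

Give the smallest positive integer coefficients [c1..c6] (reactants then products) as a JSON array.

Coefficients: [5, 5, 5, 3, 3, 4]

E: 5·1+5·1+5·1 = 15 | 3·5+3·0+4·0 = 15
M: 5·0+5·3+5·0 = 15 | 3·2+3·3+4·0 = 15
J: 5·0+5·8+5·0 = 40 | 3·8+3·0+4·4 = 40
X: 5·3+5·0+5·1 = 20 | 3·0+3·0+4·5 = 20
G: 5·0+5·7+5·2 = 45 | 3·2+3·5+4·6 = 45
gcd(5,5,5,3,3,4) = 1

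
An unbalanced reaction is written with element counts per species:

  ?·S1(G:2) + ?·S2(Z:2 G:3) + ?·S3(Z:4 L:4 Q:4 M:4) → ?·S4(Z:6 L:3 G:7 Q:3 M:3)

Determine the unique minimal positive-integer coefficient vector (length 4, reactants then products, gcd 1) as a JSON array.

Coefficients: [5, 6, 3, 4]

Z: 5·0+6·2+3·4 = 24 | 4·6 = 24
L: 5·0+6·0+3·4 = 12 | 4·3 = 12
G: 5·2+6·3+3·0 = 28 | 4·7 = 28
Q: 5·0+6·0+3·4 = 12 | 4·3 = 12
M: 5·0+6·0+3·4 = 12 | 4·3 = 12
gcd(5,6,3,4) = 1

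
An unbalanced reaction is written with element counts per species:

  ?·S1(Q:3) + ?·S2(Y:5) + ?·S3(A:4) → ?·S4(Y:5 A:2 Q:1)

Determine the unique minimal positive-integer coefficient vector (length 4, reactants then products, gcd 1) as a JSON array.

Y: 2·0+6·5+3·0 = 30 | 6·5 = 30
A: 2·0+6·0+3·4 = 12 | 6·2 = 12
Q: 2·3+6·0+3·0 = 6 | 6·1 = 6
gcd(2,6,3,6) = 1

Coefficients: [2, 6, 3, 6]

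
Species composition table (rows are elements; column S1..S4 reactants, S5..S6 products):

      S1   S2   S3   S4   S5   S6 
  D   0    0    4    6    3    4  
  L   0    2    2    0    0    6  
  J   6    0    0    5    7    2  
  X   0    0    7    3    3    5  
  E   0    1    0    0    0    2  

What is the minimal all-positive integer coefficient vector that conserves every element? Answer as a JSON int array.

D: 4·0+6·0+3·4+2·6 = 24 | 4·3+3·4 = 24
L: 4·0+6·2+3·2+2·0 = 18 | 4·0+3·6 = 18
J: 4·6+6·0+3·0+2·5 = 34 | 4·7+3·2 = 34
X: 4·0+6·0+3·7+2·3 = 27 | 4·3+3·5 = 27
E: 4·0+6·1+3·0+2·0 = 6 | 4·0+3·2 = 6
gcd(4,6,3,2,4,3) = 1

Coefficients: [4, 6, 3, 2, 4, 3]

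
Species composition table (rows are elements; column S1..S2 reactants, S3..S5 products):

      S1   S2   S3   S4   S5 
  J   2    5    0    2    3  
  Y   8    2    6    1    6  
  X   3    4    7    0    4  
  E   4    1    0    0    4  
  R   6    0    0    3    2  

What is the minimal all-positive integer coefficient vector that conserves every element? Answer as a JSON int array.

Coefficients: [5, 4, 1, 6, 6]

J: 5·2+4·5 = 30 | 1·0+6·2+6·3 = 30
Y: 5·8+4·2 = 48 | 1·6+6·1+6·6 = 48
X: 5·3+4·4 = 31 | 1·7+6·0+6·4 = 31
E: 5·4+4·1 = 24 | 1·0+6·0+6·4 = 24
R: 5·6+4·0 = 30 | 1·0+6·3+6·2 = 30
gcd(5,4,1,6,6) = 1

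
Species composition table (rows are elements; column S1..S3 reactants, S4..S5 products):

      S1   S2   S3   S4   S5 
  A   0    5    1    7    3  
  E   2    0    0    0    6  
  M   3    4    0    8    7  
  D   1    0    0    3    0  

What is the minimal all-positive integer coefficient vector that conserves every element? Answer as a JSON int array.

A: 6·0+3·5+5·1 = 20 | 2·7+2·3 = 20
E: 6·2+3·0+5·0 = 12 | 2·0+2·6 = 12
M: 6·3+3·4+5·0 = 30 | 2·8+2·7 = 30
D: 6·1+3·0+5·0 = 6 | 2·3+2·0 = 6
gcd(6,3,5,2,2) = 1

Coefficients: [6, 3, 5, 2, 2]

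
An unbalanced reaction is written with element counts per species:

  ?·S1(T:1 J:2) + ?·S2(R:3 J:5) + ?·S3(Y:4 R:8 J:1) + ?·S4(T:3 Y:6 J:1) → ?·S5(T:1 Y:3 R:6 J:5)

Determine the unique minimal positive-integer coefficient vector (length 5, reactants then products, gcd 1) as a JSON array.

Coefficients: [3, 4, 3, 1, 6]

T: 3·1+4·0+3·0+1·3 = 6 | 6·1 = 6
Y: 3·0+4·0+3·4+1·6 = 18 | 6·3 = 18
R: 3·0+4·3+3·8+1·0 = 36 | 6·6 = 36
J: 3·2+4·5+3·1+1·1 = 30 | 6·5 = 30
gcd(3,4,3,1,6) = 1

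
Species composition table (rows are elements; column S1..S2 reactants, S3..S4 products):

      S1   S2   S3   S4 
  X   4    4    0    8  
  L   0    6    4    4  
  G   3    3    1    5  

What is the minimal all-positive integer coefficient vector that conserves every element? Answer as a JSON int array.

Coefficients: [2, 4, 3, 3]

X: 2·4+4·4 = 24 | 3·0+3·8 = 24
L: 2·0+4·6 = 24 | 3·4+3·4 = 24
G: 2·3+4·3 = 18 | 3·1+3·5 = 18
gcd(2,4,3,3) = 1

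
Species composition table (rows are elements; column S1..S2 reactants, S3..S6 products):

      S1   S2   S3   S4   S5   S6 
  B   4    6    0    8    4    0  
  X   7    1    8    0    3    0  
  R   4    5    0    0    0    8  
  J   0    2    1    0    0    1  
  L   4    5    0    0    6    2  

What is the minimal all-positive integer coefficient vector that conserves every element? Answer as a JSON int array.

B: 5·4+4·6 = 44 | 3·0+3·8+5·4+5·0 = 44
X: 5·7+4·1 = 39 | 3·8+3·0+5·3+5·0 = 39
R: 5·4+4·5 = 40 | 3·0+3·0+5·0+5·8 = 40
J: 5·0+4·2 = 8 | 3·1+3·0+5·0+5·1 = 8
L: 5·4+4·5 = 40 | 3·0+3·0+5·6+5·2 = 40
gcd(5,4,3,3,5,5) = 1

Coefficients: [5, 4, 3, 3, 5, 5]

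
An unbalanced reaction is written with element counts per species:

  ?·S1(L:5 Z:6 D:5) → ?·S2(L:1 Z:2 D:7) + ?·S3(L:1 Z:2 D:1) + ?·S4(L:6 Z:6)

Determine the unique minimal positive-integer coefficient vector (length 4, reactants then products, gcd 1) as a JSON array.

Coefficients: [3, 2, 1, 2]

L: 3·5 = 15 | 2·1+1·1+2·6 = 15
Z: 3·6 = 18 | 2·2+1·2+2·6 = 18
D: 3·5 = 15 | 2·7+1·1+2·0 = 15
gcd(3,2,1,2) = 1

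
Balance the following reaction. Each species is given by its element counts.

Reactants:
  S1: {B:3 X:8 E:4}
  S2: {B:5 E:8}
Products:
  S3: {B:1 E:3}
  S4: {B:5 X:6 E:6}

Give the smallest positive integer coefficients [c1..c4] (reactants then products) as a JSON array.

B: 3·3+3·5 = 24 | 4·1+4·5 = 24
X: 3·8+3·0 = 24 | 4·0+4·6 = 24
E: 3·4+3·8 = 36 | 4·3+4·6 = 36
gcd(3,3,4,4) = 1

Coefficients: [3, 3, 4, 4]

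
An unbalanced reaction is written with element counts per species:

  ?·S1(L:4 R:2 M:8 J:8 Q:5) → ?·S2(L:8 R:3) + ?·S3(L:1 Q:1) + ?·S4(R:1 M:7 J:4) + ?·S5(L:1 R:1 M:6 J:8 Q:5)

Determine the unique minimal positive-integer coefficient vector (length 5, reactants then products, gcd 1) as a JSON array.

Coefficients: [4, 1, 5, 2, 3]

L: 4·4 = 16 | 1·8+5·1+2·0+3·1 = 16
R: 4·2 = 8 | 1·3+5·0+2·1+3·1 = 8
M: 4·8 = 32 | 1·0+5·0+2·7+3·6 = 32
J: 4·8 = 32 | 1·0+5·0+2·4+3·8 = 32
Q: 4·5 = 20 | 1·0+5·1+2·0+3·5 = 20
gcd(4,1,5,2,3) = 1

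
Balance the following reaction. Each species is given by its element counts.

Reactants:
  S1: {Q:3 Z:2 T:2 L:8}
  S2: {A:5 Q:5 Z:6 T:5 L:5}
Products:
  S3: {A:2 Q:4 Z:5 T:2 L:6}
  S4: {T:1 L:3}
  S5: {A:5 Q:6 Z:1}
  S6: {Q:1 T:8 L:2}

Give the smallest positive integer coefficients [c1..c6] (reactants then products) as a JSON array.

A: 4·0+3·5 = 15 | 5·2+5·0+1·5+1·0 = 15
Q: 4·3+3·5 = 27 | 5·4+5·0+1·6+1·1 = 27
Z: 4·2+3·6 = 26 | 5·5+5·0+1·1+1·0 = 26
T: 4·2+3·5 = 23 | 5·2+5·1+1·0+1·8 = 23
L: 4·8+3·5 = 47 | 5·6+5·3+1·0+1·2 = 47
gcd(4,3,5,5,1,1) = 1

Coefficients: [4, 3, 5, 5, 1, 1]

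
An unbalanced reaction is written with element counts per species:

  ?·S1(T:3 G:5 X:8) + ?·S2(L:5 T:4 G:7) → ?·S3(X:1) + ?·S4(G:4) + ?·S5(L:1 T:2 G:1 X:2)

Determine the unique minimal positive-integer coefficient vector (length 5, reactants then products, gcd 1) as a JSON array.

Coefficients: [2, 1, 6, 3, 5]

L: 2·0+1·5 = 5 | 6·0+3·0+5·1 = 5
T: 2·3+1·4 = 10 | 6·0+3·0+5·2 = 10
G: 2·5+1·7 = 17 | 6·0+3·4+5·1 = 17
X: 2·8+1·0 = 16 | 6·1+3·0+5·2 = 16
gcd(2,1,6,3,5) = 1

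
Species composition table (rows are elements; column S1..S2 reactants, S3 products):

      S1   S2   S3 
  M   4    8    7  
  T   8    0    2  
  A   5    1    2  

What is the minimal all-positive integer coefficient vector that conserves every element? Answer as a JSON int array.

M: 1·4+3·8 = 28 | 4·7 = 28
T: 1·8+3·0 = 8 | 4·2 = 8
A: 1·5+3·1 = 8 | 4·2 = 8
gcd(1,3,4) = 1

Coefficients: [1, 3, 4]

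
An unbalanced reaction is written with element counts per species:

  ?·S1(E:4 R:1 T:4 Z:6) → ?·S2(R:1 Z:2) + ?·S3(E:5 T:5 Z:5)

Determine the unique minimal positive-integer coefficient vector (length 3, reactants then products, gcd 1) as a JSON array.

Coefficients: [5, 5, 4]

E: 5·4 = 20 | 5·0+4·5 = 20
R: 5·1 = 5 | 5·1+4·0 = 5
T: 5·4 = 20 | 5·0+4·5 = 20
Z: 5·6 = 30 | 5·2+4·5 = 30
gcd(5,5,4) = 1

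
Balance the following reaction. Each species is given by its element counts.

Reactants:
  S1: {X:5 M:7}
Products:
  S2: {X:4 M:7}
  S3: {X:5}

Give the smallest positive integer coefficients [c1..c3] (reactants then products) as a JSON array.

X: 5·5 = 25 | 5·4+1·5 = 25
M: 5·7 = 35 | 5·7+1·0 = 35
gcd(5,5,1) = 1

Coefficients: [5, 5, 1]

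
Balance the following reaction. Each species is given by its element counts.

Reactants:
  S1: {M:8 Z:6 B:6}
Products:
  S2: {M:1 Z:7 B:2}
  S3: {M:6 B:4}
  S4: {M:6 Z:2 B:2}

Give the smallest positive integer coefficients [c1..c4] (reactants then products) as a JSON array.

Coefficients: [5, 4, 5, 1]

M: 5·8 = 40 | 4·1+5·6+1·6 = 40
Z: 5·6 = 30 | 4·7+5·0+1·2 = 30
B: 5·6 = 30 | 4·2+5·4+1·2 = 30
gcd(5,4,5,1) = 1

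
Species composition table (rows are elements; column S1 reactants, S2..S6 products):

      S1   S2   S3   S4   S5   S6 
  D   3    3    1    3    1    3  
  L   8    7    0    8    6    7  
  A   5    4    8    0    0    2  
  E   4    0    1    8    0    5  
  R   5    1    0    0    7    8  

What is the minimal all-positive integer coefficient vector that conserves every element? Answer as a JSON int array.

Coefficients: [6, 1, 3, 2, 3, 1]

D: 6·3 = 18 | 1·3+3·1+2·3+3·1+1·3 = 18
L: 6·8 = 48 | 1·7+3·0+2·8+3·6+1·7 = 48
A: 6·5 = 30 | 1·4+3·8+2·0+3·0+1·2 = 30
E: 6·4 = 24 | 1·0+3·1+2·8+3·0+1·5 = 24
R: 6·5 = 30 | 1·1+3·0+2·0+3·7+1·8 = 30
gcd(6,1,3,2,3,1) = 1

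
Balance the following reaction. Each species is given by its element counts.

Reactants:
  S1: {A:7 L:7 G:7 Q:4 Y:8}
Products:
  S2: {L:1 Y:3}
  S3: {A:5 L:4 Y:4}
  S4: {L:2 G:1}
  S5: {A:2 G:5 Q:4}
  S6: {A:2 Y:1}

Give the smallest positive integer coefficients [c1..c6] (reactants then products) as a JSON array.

A: 3·7 = 21 | 5·0+1·5+6·0+3·2+5·2 = 21
L: 3·7 = 21 | 5·1+1·4+6·2+3·0+5·0 = 21
G: 3·7 = 21 | 5·0+1·0+6·1+3·5+5·0 = 21
Q: 3·4 = 12 | 5·0+1·0+6·0+3·4+5·0 = 12
Y: 3·8 = 24 | 5·3+1·4+6·0+3·0+5·1 = 24
gcd(3,5,1,6,3,5) = 1

Coefficients: [3, 5, 1, 6, 3, 5]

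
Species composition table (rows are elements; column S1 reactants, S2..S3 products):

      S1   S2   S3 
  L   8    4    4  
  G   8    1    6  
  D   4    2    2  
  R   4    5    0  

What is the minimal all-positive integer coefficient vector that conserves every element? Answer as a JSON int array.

L: 5·8 = 40 | 4·4+6·4 = 40
G: 5·8 = 40 | 4·1+6·6 = 40
D: 5·4 = 20 | 4·2+6·2 = 20
R: 5·4 = 20 | 4·5+6·0 = 20
gcd(5,4,6) = 1

Coefficients: [5, 4, 6]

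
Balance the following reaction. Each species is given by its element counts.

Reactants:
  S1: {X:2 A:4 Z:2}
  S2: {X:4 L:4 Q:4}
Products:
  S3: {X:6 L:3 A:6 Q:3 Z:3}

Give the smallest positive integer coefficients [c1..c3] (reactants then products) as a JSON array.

X: 6·2+3·4 = 24 | 4·6 = 24
L: 6·0+3·4 = 12 | 4·3 = 12
A: 6·4+3·0 = 24 | 4·6 = 24
Q: 6·0+3·4 = 12 | 4·3 = 12
Z: 6·2+3·0 = 12 | 4·3 = 12
gcd(6,3,4) = 1

Coefficients: [6, 3, 4]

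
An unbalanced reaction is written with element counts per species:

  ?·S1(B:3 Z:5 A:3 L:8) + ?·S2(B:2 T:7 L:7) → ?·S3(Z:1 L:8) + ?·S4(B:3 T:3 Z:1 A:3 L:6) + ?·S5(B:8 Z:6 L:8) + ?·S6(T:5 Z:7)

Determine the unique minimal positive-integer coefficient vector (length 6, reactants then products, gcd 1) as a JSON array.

Coefficients: [6, 4, 4, 6, 1, 2]

B: 6·3+4·2 = 26 | 4·0+6·3+1·8+2·0 = 26
T: 6·0+4·7 = 28 | 4·0+6·3+1·0+2·5 = 28
Z: 6·5+4·0 = 30 | 4·1+6·1+1·6+2·7 = 30
A: 6·3+4·0 = 18 | 4·0+6·3+1·0+2·0 = 18
L: 6·8+4·7 = 76 | 4·8+6·6+1·8+2·0 = 76
gcd(6,4,4,6,1,2) = 1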